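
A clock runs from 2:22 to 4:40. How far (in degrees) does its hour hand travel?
The hour hand moves 0.5 degrees per minute.
Time elapsed: 4:40 - 2:22 = 138 minutes
Angular displacement: 138 x 0.5 = 69 degrees

Final answer: 69 degrees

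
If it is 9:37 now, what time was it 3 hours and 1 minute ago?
Starting time: 9:37 = 577 total minutes past 12:00
Subtracting: 3 hours and 1 minute = 181 minutes
577 - 181 = 396 minutes
= 6 hours and 36 minutes past 12:00 = 6:36

Final answer: 6:36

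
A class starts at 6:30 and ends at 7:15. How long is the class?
From 6:30 to 7:15:
(7 x 60 + 15) - (6 x 60 + 30) = 435 - 390 = 45 minutes
= 45 minutes

Final answer: 45 minutes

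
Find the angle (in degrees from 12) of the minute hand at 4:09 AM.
The minute hand moves 6 degrees per minute.
At 4:09: 9 x 6 = 54 degrees

Final answer: 54 degrees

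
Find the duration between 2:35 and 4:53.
From 2:35 to 4:53:
(4 x 60 + 53) - (2 x 60 + 35) = 293 - 155 = 138 minutes
= 2 hours and 18 minutes

Final answer: 2 hours and 18 minutes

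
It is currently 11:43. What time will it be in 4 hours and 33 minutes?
Starting time: 11:43
Adding 33 minutes to 43 minutes: 43 + 33 = 76 minutes = 1 hour and 16 minutes
Adding 4 hours: 11 + 4 + 1 (carry) = 16 - 12 = 4
Final time: 4:16

Final answer: 4:16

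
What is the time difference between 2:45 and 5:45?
From 2:45 to 5:45:
(5 x 60 + 45) - (2 x 60 + 45) = 345 - 165 = 180 minutes
= 3 hours

Final answer: 3 hours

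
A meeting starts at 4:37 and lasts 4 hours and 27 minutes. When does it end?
Starting time: 4:37
Adding 27 minutes to 37 minutes: 37 + 27 = 64 minutes = 1 hour and 4 minutes
Adding 4 hours: 4 + 4 + 1 (carry) = 9
Final time: 9:04

Final answer: 9:04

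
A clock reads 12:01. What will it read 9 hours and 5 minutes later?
Starting time: 12:01
Adding 5 minutes to 1 minute: 1 + 5 = 6 minutes
Adding 9 hours: 12 + 9 = 21 - 12 = 9
Final time: 9:06

Final answer: 9:06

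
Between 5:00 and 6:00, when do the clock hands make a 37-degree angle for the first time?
At t minutes past 5:00, the hour hand is at 30 x 5 + 0.5t degrees and the minute hand is at 6t degrees.
The smaller angle between them is 37 degrees when |30H - 5.5t| = 37 or |30H - 5.5t| = 323.
With H = 5, solve 30 x 5 - 5.5t = +/- target for each target:
  t = (30 x 5 - 37) / 5.5 = 20.55
  t = (30 x 5 + 37) / 5.5 = 34
  t = (30 x 5 - 323) / 5.5 = -31.45 (outside (0, 60))
  t = (30 x 5 + 323) / 5.5 = 86 (outside (0, 60))
Valid solutions in (0, 60): {20.55, 34} minutes.
The first occurrence is t = 20.55 minutes.
The hands form a 37-degree angle at 20.55 minutes past 5:00.

Final answer: 20.55 minutes past 5:00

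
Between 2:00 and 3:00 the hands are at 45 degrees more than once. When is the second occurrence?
At t minutes past 2:00, the hour hand is at 30 x 2 + 0.5t degrees and the minute hand is at 6t degrees.
The smaller angle between them is 45 degrees when |30H - 5.5t| = 45 or |30H - 5.5t| = 315.
With H = 2, solve 30 x 2 - 5.5t = +/- target for each target:
  t = (30 x 2 - 45) / 5.5 = 2.73
  t = (30 x 2 + 45) / 5.5 = 19.09
  t = (30 x 2 - 315) / 5.5 = -46.36 (outside (0, 60))
  t = (30 x 2 + 315) / 5.5 = 68.18 (outside (0, 60))
Valid solutions in (0, 60): {2.73, 19.09} minutes.
The second occurrence is t = 19.09 minutes.
The hands form a 45-degree angle at 19.09 minutes past 2:00.

Final answer: 19.09 minutes past 2:00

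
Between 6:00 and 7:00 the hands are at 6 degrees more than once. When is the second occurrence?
At t minutes past 6:00, the hour hand is at 30 x 6 + 0.5t degrees and the minute hand is at 6t degrees.
The smaller angle between them is 6 degrees when |30H - 5.5t| = 6 or |30H - 5.5t| = 354.
With H = 6, solve 30 x 6 - 5.5t = +/- target for each target:
  t = (30 x 6 - 6) / 5.5 = 31.64
  t = (30 x 6 + 6) / 5.5 = 33.82
  t = (30 x 6 - 354) / 5.5 = -31.64 (outside (0, 60))
  t = (30 x 6 + 354) / 5.5 = 97.09 (outside (0, 60))
Valid solutions in (0, 60): {31.64, 33.82} minutes.
The second occurrence is t = 33.82 minutes.
The hands form a 6-degree angle at 33.82 minutes past 6:00.

Final answer: 33.82 minutes past 6:00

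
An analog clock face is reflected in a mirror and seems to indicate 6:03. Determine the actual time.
Reflection across the vertical (12-6) axis maps a hand at angle A degrees to (360 - A) degrees, which sends a reading of T minutes past 12:00 to (720 - T) minutes past 12:00.
Mirror reads 6:03 = 363 minutes past 12:00.
Actual time: (720 - 363) mod 720 = 357 minutes = 5:57.

Final answer: 5:57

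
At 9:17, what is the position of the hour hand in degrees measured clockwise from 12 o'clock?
The hour hand moves 30 degrees per hour and 0.5 degrees per minute.
At 9:17: (9) x 30 + 17 x 0.5 = 270 + 8.5 = 278.5 degrees

Final answer: 278.5 degrees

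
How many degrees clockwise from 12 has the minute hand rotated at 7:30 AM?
The minute hand moves 6 degrees per minute.
At 7:30: 30 x 6 = 180 degrees

Final answer: 180 degrees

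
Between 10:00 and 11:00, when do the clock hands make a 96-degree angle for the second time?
At t minutes past 10:00, the hour hand is at 30 x 10 + 0.5t degrees and the minute hand is at 6t degrees.
The smaller angle between them is 96 degrees when |30H - 5.5t| = 96 or |30H - 5.5t| = 264.
With H = 10, solve 30 x 10 - 5.5t = +/- target for each target:
  t = (30 x 10 - 96) / 5.5 = 37.09
  t = (30 x 10 + 96) / 5.5 = 72 (outside (0, 60))
  t = (30 x 10 - 264) / 5.5 = 6.55
  t = (30 x 10 + 264) / 5.5 = 102.55 (outside (0, 60))
Valid solutions in (0, 60): {6.55, 37.09} minutes.
The second occurrence is t = 37.09 minutes.
The hands form a 96-degree angle at 37.09 minutes past 10:00.

Final answer: 37.09 minutes past 10:00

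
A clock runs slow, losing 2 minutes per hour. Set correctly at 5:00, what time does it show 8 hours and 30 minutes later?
For every 60 true minutes, the faulty clock advances 60 - 2 = 58 minutes.
True elapsed: 8 hours and 30 minutes = 510 minutes.
Faulty clock advances: 510 x 58/60 = 493 minutes (drift: 17 minutes behind).
Shown time: 5:00 + 493 minutes = 1:13.

Final answer: 1:13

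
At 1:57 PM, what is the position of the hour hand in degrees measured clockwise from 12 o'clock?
The hour hand moves 30 degrees per hour and 0.5 degrees per minute.
At 1:57: (1) x 30 + 57 x 0.5 = 30 + 28.5 = 58.5 degrees

Final answer: 58.5 degrees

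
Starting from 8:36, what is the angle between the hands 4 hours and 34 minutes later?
First find the time 4 hours and 34 minutes after 8:36.
Total minutes: 8 x 60 + 36 + 4 x 60 + 34 = 790.
790 mod 720 = 70 minutes = 1:10.
Now compute the angle at 1:10:
Hour hand: 1 x 30 + 10 x 0.5 = 35 degrees
Minute hand: 10 x 6 = 60 degrees
Difference: |35 - 60| = 25 degrees
The angle is 25 degrees

Final answer: 25 degrees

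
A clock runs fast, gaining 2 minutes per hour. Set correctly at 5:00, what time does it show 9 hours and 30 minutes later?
For every 60 true minutes, the faulty clock advances 60 + 2 = 62 minutes.
True elapsed: 9 hours and 30 minutes = 570 minutes.
Faulty clock advances: 570 x 62/60 = 589 minutes (drift: 19 minutes ahead).
Shown time: 5:00 + 589 minutes = 2:49.

Final answer: 2:49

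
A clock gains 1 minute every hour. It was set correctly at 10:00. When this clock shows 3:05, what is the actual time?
For every 60 true minutes, the faulty clock advances 61 minutes, so 1 faulty-clock minute corresponds to 60/61 true minutes.
From 10:00 to 3:05 on the faulty dial is 305 minutes.
True elapsed: 305 x 60/61 = 300 minutes = 5 hours.
True time: 10:00 + 5 hours = 3:00.

Final answer: 3:00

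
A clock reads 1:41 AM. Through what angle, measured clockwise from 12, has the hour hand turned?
The hour hand moves 30 degrees per hour and 0.5 degrees per minute.
At 1:41: (1) x 30 + 41 x 0.5 = 30 + 20.5 = 50.5 degrees

Final answer: 50.5 degrees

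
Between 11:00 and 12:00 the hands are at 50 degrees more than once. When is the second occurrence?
At t minutes past 11:00, the hour hand is at 30 x 11 + 0.5t degrees and the minute hand is at 6t degrees.
The smaller angle between them is 50 degrees when |30H - 5.5t| = 50 or |30H - 5.5t| = 310.
With H = 11, solve 30 x 11 - 5.5t = +/- target for each target:
  t = (30 x 11 - 50) / 5.5 = 50.91
  t = (30 x 11 + 50) / 5.5 = 69.09 (outside (0, 60))
  t = (30 x 11 - 310) / 5.5 = 3.64
  t = (30 x 11 + 310) / 5.5 = 116.36 (outside (0, 60))
Valid solutions in (0, 60): {3.64, 50.91} minutes.
The second occurrence is t = 50.91 minutes.
The hands form a 50-degree angle at 50.91 minutes past 11:00.

Final answer: 50.91 minutes past 11:00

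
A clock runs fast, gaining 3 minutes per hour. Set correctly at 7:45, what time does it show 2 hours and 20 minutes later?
For every 60 true minutes, the faulty clock advances 60 + 3 = 63 minutes.
True elapsed: 2 hours and 20 minutes = 140 minutes.
Faulty clock advances: 140 x 63/60 = 147 minutes (drift: 7 minutes ahead).
Shown time: 7:45 + 147 minutes = 10:12.

Final answer: 10:12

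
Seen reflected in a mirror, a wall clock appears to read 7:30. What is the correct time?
Reflection across the vertical (12-6) axis maps a hand at angle A degrees to (360 - A) degrees, which sends a reading of T minutes past 12:00 to (720 - T) minutes past 12:00.
Mirror reads 7:30 = 450 minutes past 12:00.
Actual time: (720 - 450) mod 720 = 270 minutes = 4:30.

Final answer: 4:30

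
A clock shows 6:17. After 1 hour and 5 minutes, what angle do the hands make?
First find the time 1 hour and 5 minutes after 6:17.
Total minutes: 6 x 60 + 17 + 1 x 60 + 5 = 442.
442 mod 720 = 442 minutes = 7:22.
Now compute the angle at 7:22:
Hour hand: 7 x 30 + 22 x 0.5 = 221 degrees
Minute hand: 22 x 6 = 132 degrees
Difference: |221 - 132| = 89 degrees
The angle is 89 degrees

Final answer: 89 degrees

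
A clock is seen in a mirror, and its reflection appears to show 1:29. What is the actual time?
Reflection across the vertical (12-6) axis maps a hand at angle A degrees to (360 - A) degrees, which sends a reading of T minutes past 12:00 to (720 - T) minutes past 12:00.
Mirror reads 1:29 = 89 minutes past 12:00.
Actual time: (720 - 89) mod 720 = 631 minutes = 10:31.

Final answer: 10:31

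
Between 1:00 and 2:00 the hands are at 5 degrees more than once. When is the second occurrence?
At t minutes past 1:00, the hour hand is at 30 x 1 + 0.5t degrees and the minute hand is at 6t degrees.
The smaller angle between them is 5 degrees when |30H - 5.5t| = 5 or |30H - 5.5t| = 355.
With H = 1, solve 30 x 1 - 5.5t = +/- target for each target:
  t = (30 x 1 - 5) / 5.5 = 4.55
  t = (30 x 1 + 5) / 5.5 = 6.36
  t = (30 x 1 - 355) / 5.5 = -59.09 (outside (0, 60))
  t = (30 x 1 + 355) / 5.5 = 70 (outside (0, 60))
Valid solutions in (0, 60): {4.55, 6.36} minutes.
The second occurrence is t = 6.36 minutes.
The hands form a 5-degree angle at 6.36 minutes past 1:00.

Final answer: 6.36 minutes past 1:00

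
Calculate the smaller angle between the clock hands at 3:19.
Hour hand position: 3 x 30 + 19 x 0.5 = 99.5 degrees
Minute hand position: 19 x 6 = 114 degrees
Difference: |99.5 - 114| = 14.5 degrees
The angle between the hands is 14.5 degrees

Final answer: 14.5 degrees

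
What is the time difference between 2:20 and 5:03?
From 2:20 to 5:03:
(5 x 60 + 3) - (2 x 60 + 20) = 303 - 140 = 163 minutes
= 2 hours and 43 minutes

Final answer: 2 hours and 43 minutes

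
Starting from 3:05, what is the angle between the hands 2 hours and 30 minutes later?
First find the time 2 hours and 30 minutes after 3:05.
Total minutes: 3 x 60 + 5 + 2 x 60 + 30 = 335.
335 mod 720 = 335 minutes = 5:35.
Now compute the angle at 5:35:
Hour hand: 5 x 30 + 35 x 0.5 = 167.5 degrees
Minute hand: 35 x 6 = 210 degrees
Difference: |167.5 - 210| = 42.5 degrees
The angle is 42.5 degrees

Final answer: 42.5 degrees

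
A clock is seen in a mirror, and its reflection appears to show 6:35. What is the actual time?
Reflection across the vertical (12-6) axis maps a hand at angle A degrees to (360 - A) degrees, which sends a reading of T minutes past 12:00 to (720 - T) minutes past 12:00.
Mirror reads 6:35 = 395 minutes past 12:00.
Actual time: (720 - 395) mod 720 = 325 minutes = 5:25.

Final answer: 5:25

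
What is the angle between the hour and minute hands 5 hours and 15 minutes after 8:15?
First find the time 5 hours and 15 minutes after 8:15.
Total minutes: 8 x 60 + 15 + 5 x 60 + 15 = 810.
810 mod 720 = 90 minutes = 1:30.
Now compute the angle at 1:30:
Hour hand: 1 x 30 + 30 x 0.5 = 45 degrees
Minute hand: 30 x 6 = 180 degrees
Difference: |45 - 180| = 135 degrees
The angle is 135 degrees

Final answer: 135 degrees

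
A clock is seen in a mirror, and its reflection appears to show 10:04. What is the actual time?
Reflection across the vertical (12-6) axis maps a hand at angle A degrees to (360 - A) degrees, which sends a reading of T minutes past 12:00 to (720 - T) minutes past 12:00.
Mirror reads 10:04 = 604 minutes past 12:00.
Actual time: (720 - 604) mod 720 = 116 minutes = 1:56.

Final answer: 1:56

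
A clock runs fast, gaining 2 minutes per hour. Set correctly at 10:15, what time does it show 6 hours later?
For every 60 true minutes, the faulty clock advances 60 + 2 = 62 minutes.
True elapsed: 6 hours = 360 minutes.
Faulty clock advances: 360 x 62/60 = 372 minutes (drift: 12 minutes ahead).
Shown time: 10:15 + 372 minutes = 4:27.

Final answer: 4:27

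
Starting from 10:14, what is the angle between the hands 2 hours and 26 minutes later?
First find the time 2 hours and 26 minutes after 10:14.
Total minutes: 10 x 60 + 14 + 2 x 60 + 26 = 760.
760 mod 720 = 40 minutes = 12:40.
Now compute the angle at 12:40:
Hour hand: 0 x 30 + 40 x 0.5 = 20 degrees
Minute hand: 40 x 6 = 240 degrees
Difference: |20 - 240| = 220 degrees
Smaller angle: 360 - 220 = 140 degrees

Final answer: 140 degrees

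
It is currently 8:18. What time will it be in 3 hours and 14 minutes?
Starting time: 8:18
Adding 14 minutes to 18 minutes: 18 + 14 = 32 minutes
Adding 3 hours: 8 + 3 = 11
Final time: 11:32

Final answer: 11:32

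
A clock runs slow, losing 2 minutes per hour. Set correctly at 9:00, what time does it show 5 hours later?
For every 60 true minutes, the faulty clock advances 60 - 2 = 58 minutes.
True elapsed: 5 hours = 300 minutes.
Faulty clock advances: 300 x 58/60 = 290 minutes (drift: 10 minutes behind).
Shown time: 9:00 + 290 minutes = 1:50.

Final answer: 1:50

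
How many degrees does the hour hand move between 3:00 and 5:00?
The hour hand moves 0.5 degrees per minute.
Time elapsed: 5:00 - 3:00 = 120 minutes
Angular displacement: 120 x 0.5 = 60 degrees

Final answer: 60 degrees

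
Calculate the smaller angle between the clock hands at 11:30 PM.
Hour hand position: 11 x 30 + 30 x 0.5 = 345 degrees
Minute hand position: 30 x 6 = 180 degrees
Difference: |345 - 180| = 165 degrees
The angle between the hands is 165 degrees

Final answer: 165 degrees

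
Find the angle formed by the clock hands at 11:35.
Hour hand position: 11 x 30 + 35 x 0.5 = 347.5 degrees
Minute hand position: 35 x 6 = 210 degrees
Difference: |347.5 - 210| = 137.5 degrees
The angle between the hands is 137.5 degrees

Final answer: 137.5 degrees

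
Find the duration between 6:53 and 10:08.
From 6:53 to 10:08:
(10 x 60 + 8) - (6 x 60 + 53) = 608 - 413 = 195 minutes
= 3 hours and 15 minutes

Final answer: 3 hours and 15 minutes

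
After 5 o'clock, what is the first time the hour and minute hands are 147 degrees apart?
At t minutes past 5:00, the hour hand is at 30 x 5 + 0.5t degrees and the minute hand is at 6t degrees.
The smaller angle between them is 147 degrees when |30H - 5.5t| = 147 or |30H - 5.5t| = 213.
With H = 5, solve 30 x 5 - 5.5t = +/- target for each target:
  t = (30 x 5 - 147) / 5.5 = 0.55
  t = (30 x 5 + 147) / 5.5 = 54
  t = (30 x 5 - 213) / 5.5 = -11.45 (outside (0, 60))
  t = (30 x 5 + 213) / 5.5 = 66 (outside (0, 60))
Valid solutions in (0, 60): {0.55, 54} minutes.
The first occurrence is t = 0.55 minutes.
The hands form a 147-degree angle at 0.55 minutes past 5:00.

Final answer: 0.55 minutes past 5:00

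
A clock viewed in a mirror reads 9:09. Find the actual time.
Reflection across the vertical (12-6) axis maps a hand at angle A degrees to (360 - A) degrees, which sends a reading of T minutes past 12:00 to (720 - T) minutes past 12:00.
Mirror reads 9:09 = 549 minutes past 12:00.
Actual time: (720 - 549) mod 720 = 171 minutes = 2:51.

Final answer: 2:51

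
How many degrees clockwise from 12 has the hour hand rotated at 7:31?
The hour hand moves 30 degrees per hour and 0.5 degrees per minute.
At 7:31: (7) x 30 + 31 x 0.5 = 210 + 15.5 = 225.5 degrees

Final answer: 225.5 degrees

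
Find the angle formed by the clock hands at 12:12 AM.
Hour hand position: 0 x 30 + 12 x 0.5 = 6 degrees
Minute hand position: 12 x 6 = 72 degrees
Difference: |6 - 72| = 66 degrees
The angle between the hands is 66 degrees

Final answer: 66 degrees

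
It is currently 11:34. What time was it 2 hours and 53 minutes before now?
Starting time: 11:34 = 694 total minutes past 12:00
Subtracting: 2 hours and 53 minutes = 173 minutes
694 - 173 = 521 minutes
= 8 hours and 41 minutes past 12:00 = 8:41

Final answer: 8:41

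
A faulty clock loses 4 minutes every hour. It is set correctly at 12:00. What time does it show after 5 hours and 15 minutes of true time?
For every 60 true minutes, the faulty clock advances 60 - 4 = 56 minutes.
True elapsed: 5 hours and 15 minutes = 315 minutes.
Faulty clock advances: 315 x 56/60 = 294 minutes (drift: 21 minutes behind).
Shown time: 12:00 + 294 minutes = 4:54.

Final answer: 4:54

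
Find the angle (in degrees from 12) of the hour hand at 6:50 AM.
The hour hand moves 30 degrees per hour and 0.5 degrees per minute.
At 6:50: (6) x 30 + 50 x 0.5 = 180 + 25 = 205 degrees

Final answer: 205 degrees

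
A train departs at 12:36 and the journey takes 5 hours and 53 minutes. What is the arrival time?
Starting time: 12:36
Adding 53 minutes to 36 minutes: 36 + 53 = 89 minutes = 1 hour and 29 minutes
Adding 5 hours: 12 + 5 + 1 (carry) = 18 - 12 = 6
Final time: 6:29

Final answer: 6:29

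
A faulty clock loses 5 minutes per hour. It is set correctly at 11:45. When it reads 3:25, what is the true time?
For every 60 true minutes, the faulty clock advances 55 minutes, so 1 faulty-clock minute corresponds to 60/55 true minutes.
From 11:45 to 3:25 on the faulty dial is 220 minutes.
True elapsed: 220 x 60/55 = 240 minutes = 4 hours.
True time: 11:45 + 4 hours = 3:45.

Final answer: 3:45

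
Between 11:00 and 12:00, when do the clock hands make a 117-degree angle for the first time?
At t minutes past 11:00, the hour hand is at 30 x 11 + 0.5t degrees and the minute hand is at 6t degrees.
The smaller angle between them is 117 degrees when |30H - 5.5t| = 117 or |30H - 5.5t| = 243.
With H = 11, solve 30 x 11 - 5.5t = +/- target for each target:
  t = (30 x 11 - 117) / 5.5 = 38.73
  t = (30 x 11 + 117) / 5.5 = 81.27 (outside (0, 60))
  t = (30 x 11 - 243) / 5.5 = 15.82
  t = (30 x 11 + 243) / 5.5 = 104.18 (outside (0, 60))
Valid solutions in (0, 60): {15.82, 38.73} minutes.
The first occurrence is t = 15.82 minutes.
The hands form a 117-degree angle at 15.82 minutes past 11:00.

Final answer: 15.82 minutes past 11:00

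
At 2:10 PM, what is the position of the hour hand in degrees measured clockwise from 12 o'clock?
The hour hand moves 30 degrees per hour and 0.5 degrees per minute.
At 2:10: (2) x 30 + 10 x 0.5 = 60 + 5 = 65 degrees

Final answer: 65 degrees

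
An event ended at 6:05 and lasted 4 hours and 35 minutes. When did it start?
Starting time: 6:05 = 365 total minutes past 12:00
Subtracting: 4 hours and 35 minutes = 275 minutes
365 - 275 = 90 minutes
= 1 hour and 30 minutes past 12:00 = 1:30

Final answer: 1:30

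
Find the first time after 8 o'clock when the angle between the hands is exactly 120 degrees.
At t minutes past 8:00, the hour hand is at 30 x 8 + 0.5t degrees and the minute hand is at 6t degrees.
The smaller angle between them is 120 degrees when |30H - 5.5t| = 120 or |30H - 5.5t| = 240.
With H = 8, solve 30 x 8 - 5.5t = +/- target for each target:
  t = (30 x 8 - 120) / 5.5 = 21.82
  t = (30 x 8 + 120) / 5.5 = 65.45 (outside (0, 60))
  t = (30 x 8 - 240) / 5.5 = 0 (outside (0, 60))
  t = (30 x 8 + 240) / 5.5 = 87.27 (outside (0, 60))
Valid solutions in (0, 60): {21.82} minutes.
The first occurrence is t = 21.82 minutes.
The hands form a 120-degree angle at 21.82 minutes past 8:00.

Final answer: 21.82 minutes past 8:00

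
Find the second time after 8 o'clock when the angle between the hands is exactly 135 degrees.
At t minutes past 8:00, the hour hand is at 30 x 8 + 0.5t degrees and the minute hand is at 6t degrees.
The smaller angle between them is 135 degrees when |30H - 5.5t| = 135 or |30H - 5.5t| = 225.
With H = 8, solve 30 x 8 - 5.5t = +/- target for each target:
  t = (30 x 8 - 135) / 5.5 = 19.09
  t = (30 x 8 + 135) / 5.5 = 68.18 (outside (0, 60))
  t = (30 x 8 - 225) / 5.5 = 2.73
  t = (30 x 8 + 225) / 5.5 = 84.55 (outside (0, 60))
Valid solutions in (0, 60): {2.73, 19.09} minutes.
The second occurrence is t = 19.09 minutes.
The hands form a 135-degree angle at 19.09 minutes past 8:00.

Final answer: 19.09 minutes past 8:00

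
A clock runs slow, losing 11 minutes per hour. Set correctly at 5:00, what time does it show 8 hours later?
For every 60 true minutes, the faulty clock advances 60 - 11 = 49 minutes.
True elapsed: 8 hours = 480 minutes.
Faulty clock advances: 480 x 49/60 = 392 minutes (drift: 88 minutes behind).
Shown time: 5:00 + 392 minutes = 11:32.

Final answer: 11:32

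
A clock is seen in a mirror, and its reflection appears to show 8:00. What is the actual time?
Reflection across the vertical (12-6) axis maps a hand at angle A degrees to (360 - A) degrees, which sends a reading of T minutes past 12:00 to (720 - T) minutes past 12:00.
Mirror reads 8:00 = 480 minutes past 12:00.
Actual time: (720 - 480) mod 720 = 240 minutes = 4:00.

Final answer: 4:00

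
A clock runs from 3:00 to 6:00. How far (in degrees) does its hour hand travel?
The hour hand moves 0.5 degrees per minute.
Time elapsed: 6:00 - 3:00 = 180 minutes
Angular displacement: 180 x 0.5 = 90 degrees

Final answer: 90 degrees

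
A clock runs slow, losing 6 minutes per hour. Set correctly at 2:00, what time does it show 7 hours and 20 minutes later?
For every 60 true minutes, the faulty clock advances 60 - 6 = 54 minutes.
True elapsed: 7 hours and 20 minutes = 440 minutes.
Faulty clock advances: 440 x 54/60 = 396 minutes (drift: 44 minutes behind).
Shown time: 2:00 + 396 minutes = 8:36.

Final answer: 8:36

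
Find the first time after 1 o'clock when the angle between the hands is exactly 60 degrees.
At t minutes past 1:00, the hour hand is at 30 x 1 + 0.5t degrees and the minute hand is at 6t degrees.
The smaller angle between them is 60 degrees when |30H - 5.5t| = 60 or |30H - 5.5t| = 300.
With H = 1, solve 30 x 1 - 5.5t = +/- target for each target:
  t = (30 x 1 - 60) / 5.5 = -5.45 (outside (0, 60))
  t = (30 x 1 + 60) / 5.5 = 16.36
  t = (30 x 1 - 300) / 5.5 = -49.09 (outside (0, 60))
  t = (30 x 1 + 300) / 5.5 = 60 (outside (0, 60))
Valid solutions in (0, 60): {16.36} minutes.
The first occurrence is t = 16.36 minutes.
The hands form a 60-degree angle at 16.36 minutes past 1:00.

Final answer: 16.36 minutes past 1:00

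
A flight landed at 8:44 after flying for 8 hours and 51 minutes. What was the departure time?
Starting time: 8:44 = 524 total minutes past 12:00
Subtracting: 8 hours and 51 minutes = 531 minutes
524 - 531 = -7 (negative, add 12 hours = 720) = 713 minutes
= 11 hours and 53 minutes past 12:00 = 11:53

Final answer: 11:53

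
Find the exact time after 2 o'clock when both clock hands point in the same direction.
The minute hand gains 5.5 degrees per minute on the hour hand.
At 2:00, the hour hand is at 60 degrees and the minute hand is at 0 degrees.
The gap is 60 degrees. Time to close: 60/5.5 = 60 x 2/11 = 10.91 minutes.
The hands overlap at 10.91 minutes past 2:00.

Final answer: 10.91 minutes past 2:00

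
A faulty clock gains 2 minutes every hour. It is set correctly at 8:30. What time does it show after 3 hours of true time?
For every 60 true minutes, the faulty clock advances 60 + 2 = 62 minutes.
True elapsed: 3 hours = 180 minutes.
Faulty clock advances: 180 x 62/60 = 186 minutes (drift: 6 minutes ahead).
Shown time: 8:30 + 186 minutes = 11:36.

Final answer: 11:36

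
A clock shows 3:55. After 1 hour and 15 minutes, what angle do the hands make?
First find the time 1 hour and 15 minutes after 3:55.
Total minutes: 3 x 60 + 55 + 1 x 60 + 15 = 310.
310 mod 720 = 310 minutes = 5:10.
Now compute the angle at 5:10:
Hour hand: 5 x 30 + 10 x 0.5 = 155 degrees
Minute hand: 10 x 6 = 60 degrees
Difference: |155 - 60| = 95 degrees
The angle is 95 degrees

Final answer: 95 degrees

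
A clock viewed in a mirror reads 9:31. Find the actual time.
Reflection across the vertical (12-6) axis maps a hand at angle A degrees to (360 - A) degrees, which sends a reading of T minutes past 12:00 to (720 - T) minutes past 12:00.
Mirror reads 9:31 = 571 minutes past 12:00.
Actual time: (720 - 571) mod 720 = 149 minutes = 2:29.

Final answer: 2:29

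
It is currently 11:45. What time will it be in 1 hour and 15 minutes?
Starting time: 11:45
Adding 15 minutes to 45 minutes: 45 + 15 = 60 minutes = 1 hour
Adding 1 hour: 11 + 1 + 1 (carry) = 13 - 12 = 1
Final time: 1:00

Final answer: 1:00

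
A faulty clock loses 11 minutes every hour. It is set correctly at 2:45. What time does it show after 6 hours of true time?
For every 60 true minutes, the faulty clock advances 60 - 11 = 49 minutes.
True elapsed: 6 hours = 360 minutes.
Faulty clock advances: 360 x 49/60 = 294 minutes (drift: 66 minutes behind).
Shown time: 2:45 + 294 minutes = 7:39.

Final answer: 7:39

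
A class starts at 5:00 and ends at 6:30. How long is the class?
From 5:00 to 6:30:
(6 x 60 + 30) - (5 x 60 + 0) = 390 - 300 = 90 minutes
= 1 hour and 30 minutes

Final answer: 1 hour and 30 minutes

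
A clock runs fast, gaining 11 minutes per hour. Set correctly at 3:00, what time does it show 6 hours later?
For every 60 true minutes, the faulty clock advances 60 + 11 = 71 minutes.
True elapsed: 6 hours = 360 minutes.
Faulty clock advances: 360 x 71/60 = 426 minutes (drift: 66 minutes ahead).
Shown time: 3:00 + 426 minutes = 10:06.

Final answer: 10:06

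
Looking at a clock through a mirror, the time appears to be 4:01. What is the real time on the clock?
Reflection across the vertical (12-6) axis maps a hand at angle A degrees to (360 - A) degrees, which sends a reading of T minutes past 12:00 to (720 - T) minutes past 12:00.
Mirror reads 4:01 = 241 minutes past 12:00.
Actual time: (720 - 241) mod 720 = 479 minutes = 7:59.

Final answer: 7:59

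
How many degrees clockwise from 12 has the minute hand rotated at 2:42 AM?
The minute hand moves 6 degrees per minute.
At 2:42: 42 x 6 = 252 degrees

Final answer: 252 degrees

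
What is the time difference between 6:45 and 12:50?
From 6:45 to 12:50:
(12 x 60 + 50) - (6 x 60 + 45) = 770 - 405 = 365 minutes
= 6 hours and 5 minutes

Final answer: 6 hours and 5 minutes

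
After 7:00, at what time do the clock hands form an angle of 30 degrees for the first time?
At t minutes past 7:00, the hour hand is at 30 x 7 + 0.5t degrees and the minute hand is at 6t degrees.
The smaller angle between them is 30 degrees when |30H - 5.5t| = 30 or |30H - 5.5t| = 330.
With H = 7, solve 30 x 7 - 5.5t = +/- target for each target:
  t = (30 x 7 - 30) / 5.5 = 32.73
  t = (30 x 7 + 30) / 5.5 = 43.64
  t = (30 x 7 - 330) / 5.5 = -21.82 (outside (0, 60))
  t = (30 x 7 + 330) / 5.5 = 98.18 (outside (0, 60))
Valid solutions in (0, 60): {32.73, 43.64} minutes.
The first occurrence is t = 32.73 minutes.
The hands form a 30-degree angle at 32.73 minutes past 7:00.

Final answer: 32.73 minutes past 7:00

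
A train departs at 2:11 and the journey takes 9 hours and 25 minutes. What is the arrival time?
Starting time: 2:11
Adding 25 minutes to 11 minutes: 11 + 25 = 36 minutes
Adding 9 hours: 2 + 9 = 11
Final time: 11:36

Final answer: 11:36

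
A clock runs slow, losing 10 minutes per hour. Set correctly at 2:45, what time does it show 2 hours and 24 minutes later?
For every 60 true minutes, the faulty clock advances 60 - 10 = 50 minutes.
True elapsed: 2 hours and 24 minutes = 144 minutes.
Faulty clock advances: 144 x 50/60 = 120 minutes (drift: 24 minutes behind).
Shown time: 2:45 + 120 minutes = 4:45.

Final answer: 4:45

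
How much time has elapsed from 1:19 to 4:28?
From 1:19 to 4:28:
(4 x 60 + 28) - (1 x 60 + 19) = 268 - 79 = 189 minutes
= 3 hours and 9 minutes

Final answer: 3 hours and 9 minutes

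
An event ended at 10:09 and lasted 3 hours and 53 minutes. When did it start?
Starting time: 10:09 = 609 total minutes past 12:00
Subtracting: 3 hours and 53 minutes = 233 minutes
609 - 233 = 376 minutes
= 6 hours and 16 minutes past 12:00 = 6:16

Final answer: 6:16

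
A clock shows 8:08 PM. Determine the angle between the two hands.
Hour hand position: 8 x 30 + 8 x 0.5 = 244 degrees
Minute hand position: 8 x 6 = 48 degrees
Difference: |244 - 48| = 196 degrees
Since 196 > 180, the smaller angle is 360 - 196 = 164 degrees

Final answer: 164 degrees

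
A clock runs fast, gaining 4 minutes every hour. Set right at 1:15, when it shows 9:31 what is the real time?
For every 60 true minutes, the faulty clock advances 64 minutes, so 1 faulty-clock minute corresponds to 60/64 true minutes.
From 1:15 to 9:31 on the faulty dial is 496 minutes.
True elapsed: 496 x 60/64 = 465 minutes = 7 hours and 45 minutes.
True time: 1:15 + 7 hours and 45 minutes = 9:00.

Final answer: 9:00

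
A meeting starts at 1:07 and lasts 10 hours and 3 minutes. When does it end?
Starting time: 1:07
Adding 3 minutes to 7 minutes: 7 + 3 = 10 minutes
Adding 10 hours: 1 + 10 = 11
Final time: 11:10

Final answer: 11:10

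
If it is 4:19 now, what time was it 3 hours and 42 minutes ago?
Starting time: 4:19 = 259 total minutes past 12:00
Subtracting: 3 hours and 42 minutes = 222 minutes
259 - 222 = 37 minutes
= 37 minutes past 12:00 = 12:37

Final answer: 12:37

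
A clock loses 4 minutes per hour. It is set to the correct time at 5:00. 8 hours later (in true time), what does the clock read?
For every 60 true minutes, the faulty clock advances 60 - 4 = 56 minutes.
True elapsed: 8 hours = 480 minutes.
Faulty clock advances: 480 x 56/60 = 448 minutes (drift: 32 minutes behind).
Shown time: 5:00 + 448 minutes = 12:28.

Final answer: 12:28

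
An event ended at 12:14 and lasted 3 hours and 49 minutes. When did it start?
Starting time: 12:14 = 14 total minutes past 12:00
Subtracting: 3 hours and 49 minutes = 229 minutes
14 - 229 = -215 (negative, add 12 hours = 720) = 505 minutes
= 8 hours and 25 minutes past 12:00 = 8:25

Final answer: 8:25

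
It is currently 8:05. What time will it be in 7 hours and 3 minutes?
Starting time: 8:05
Adding 3 minutes to 5 minutes: 5 + 3 = 8 minutes
Adding 7 hours: 8 + 7 = 15 - 12 = 3
Final time: 3:08

Final answer: 3:08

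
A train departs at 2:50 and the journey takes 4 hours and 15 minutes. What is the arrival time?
Starting time: 2:50
Adding 15 minutes to 50 minutes: 50 + 15 = 65 minutes = 1 hour and 5 minutes
Adding 4 hours: 2 + 4 + 1 (carry) = 7
Final time: 7:05

Final answer: 7:05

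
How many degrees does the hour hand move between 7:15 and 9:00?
The hour hand moves 0.5 degrees per minute.
Time elapsed: 9:00 - 7:15 = 105 minutes
Angular displacement: 105 x 0.5 = 52.5 degrees

Final answer: 52.5 degrees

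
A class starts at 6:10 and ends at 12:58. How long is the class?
From 6:10 to 12:58:
(12 x 60 + 58) - (6 x 60 + 10) = 778 - 370 = 408 minutes
= 6 hours and 48 minutes

Final answer: 6 hours and 48 minutes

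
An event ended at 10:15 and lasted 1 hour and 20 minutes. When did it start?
Starting time: 10:15 = 615 total minutes past 12:00
Subtracting: 1 hour and 20 minutes = 80 minutes
615 - 80 = 535 minutes
= 8 hours and 55 minutes past 12:00 = 8:55

Final answer: 8:55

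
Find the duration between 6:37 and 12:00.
From 6:37 to 12:00:
(12 x 60 + 0) - (6 x 60 + 37) = 720 - 397 = 323 minutes
= 5 hours and 23 minutes

Final answer: 5 hours and 23 minutes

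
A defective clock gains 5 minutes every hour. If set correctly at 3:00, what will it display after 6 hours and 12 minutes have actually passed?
For every 60 true minutes, the faulty clock advances 60 + 5 = 65 minutes.
True elapsed: 6 hours and 12 minutes = 372 minutes.
Faulty clock advances: 372 x 65/60 = 403 minutes (drift: 31 minutes ahead).
Shown time: 3:00 + 403 minutes = 9:43.

Final answer: 9:43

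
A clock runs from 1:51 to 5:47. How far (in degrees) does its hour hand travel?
The hour hand moves 0.5 degrees per minute.
Time elapsed: 5:47 - 1:51 = 236 minutes
Angular displacement: 236 x 0.5 = 118 degrees

Final answer: 118 degrees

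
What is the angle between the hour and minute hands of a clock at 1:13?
Hour hand position: 1 x 30 + 13 x 0.5 = 36.5 degrees
Minute hand position: 13 x 6 = 78 degrees
Difference: |36.5 - 78| = 41.5 degrees
The angle between the hands is 41.5 degrees

Final answer: 41.5 degrees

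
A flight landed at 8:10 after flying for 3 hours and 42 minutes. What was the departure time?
Starting time: 8:10 = 490 total minutes past 12:00
Subtracting: 3 hours and 42 minutes = 222 minutes
490 - 222 = 268 minutes
= 4 hours and 28 minutes past 12:00 = 4:28

Final answer: 4:28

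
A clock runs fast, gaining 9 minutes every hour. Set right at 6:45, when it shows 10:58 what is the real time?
For every 60 true minutes, the faulty clock advances 69 minutes, so 1 faulty-clock minute corresponds to 60/69 true minutes.
From 6:45 to 10:58 on the faulty dial is 253 minutes.
True elapsed: 253 x 60/69 = 220 minutes = 3 hours and 40 minutes.
True time: 6:45 + 3 hours and 40 minutes = 10:25.

Final answer: 10:25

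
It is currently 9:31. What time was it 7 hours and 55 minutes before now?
Starting time: 9:31 = 571 total minutes past 12:00
Subtracting: 7 hours and 55 minutes = 475 minutes
571 - 475 = 96 minutes
= 1 hour and 36 minutes past 12:00 = 1:36

Final answer: 1:36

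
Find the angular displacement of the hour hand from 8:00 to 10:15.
The hour hand moves 0.5 degrees per minute.
Time elapsed: 10:15 - 8:00 = 135 minutes
Angular displacement: 135 x 0.5 = 67.5 degrees

Final answer: 67.5 degrees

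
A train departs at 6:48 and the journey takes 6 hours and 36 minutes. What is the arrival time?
Starting time: 6:48
Adding 36 minutes to 48 minutes: 48 + 36 = 84 minutes = 1 hour and 24 minutes
Adding 6 hours: 6 + 6 + 1 (carry) = 13 - 12 = 1
Final time: 1:24

Final answer: 1:24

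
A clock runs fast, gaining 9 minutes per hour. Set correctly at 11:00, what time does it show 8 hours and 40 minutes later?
For every 60 true minutes, the faulty clock advances 60 + 9 = 69 minutes.
True elapsed: 8 hours and 40 minutes = 520 minutes.
Faulty clock advances: 520 x 69/60 = 598 minutes (drift: 78 minutes ahead).
Shown time: 11:00 + 598 minutes = 8:58.

Final answer: 8:58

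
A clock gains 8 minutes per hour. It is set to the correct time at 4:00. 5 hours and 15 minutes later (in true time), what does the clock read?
For every 60 true minutes, the faulty clock advances 60 + 8 = 68 minutes.
True elapsed: 5 hours and 15 minutes = 315 minutes.
Faulty clock advances: 315 x 68/60 = 357 minutes (drift: 42 minutes ahead).
Shown time: 4:00 + 357 minutes = 9:57.

Final answer: 9:57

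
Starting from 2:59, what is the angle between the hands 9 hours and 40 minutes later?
First find the time 9 hours and 40 minutes after 2:59.
Total minutes: 2 x 60 + 59 + 9 x 60 + 40 = 759.
759 mod 720 = 39 minutes = 12:39.
Now compute the angle at 12:39:
Hour hand: 0 x 30 + 39 x 0.5 = 19.5 degrees
Minute hand: 39 x 6 = 234 degrees
Difference: |19.5 - 234| = 214.5 degrees
Smaller angle: 360 - 214.5 = 145.5 degrees

Final answer: 145.5 degrees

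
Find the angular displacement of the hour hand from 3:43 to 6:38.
The hour hand moves 0.5 degrees per minute.
Time elapsed: 6:38 - 3:43 = 175 minutes
Angular displacement: 175 x 0.5 = 87.5 degrees

Final answer: 87.5 degrees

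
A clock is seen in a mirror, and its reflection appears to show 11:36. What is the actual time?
Reflection across the vertical (12-6) axis maps a hand at angle A degrees to (360 - A) degrees, which sends a reading of T minutes past 12:00 to (720 - T) minutes past 12:00.
Mirror reads 11:36 = 696 minutes past 12:00.
Actual time: (720 - 696) mod 720 = 24 minutes = 12:24.

Final answer: 12:24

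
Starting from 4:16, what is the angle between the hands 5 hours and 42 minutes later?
First find the time 5 hours and 42 minutes after 4:16.
Total minutes: 4 x 60 + 16 + 5 x 60 + 42 = 598.
598 mod 720 = 598 minutes = 9:58.
Now compute the angle at 9:58:
Hour hand: 9 x 30 + 58 x 0.5 = 299 degrees
Minute hand: 58 x 6 = 348 degrees
Difference: |299 - 348| = 49 degrees
The angle is 49 degrees

Final answer: 49 degrees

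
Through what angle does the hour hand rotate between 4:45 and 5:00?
The hour hand moves 0.5 degrees per minute.
Time elapsed: 5:00 - 4:45 = 15 minutes
Angular displacement: 15 x 0.5 = 7.5 degrees

Final answer: 7.5 degrees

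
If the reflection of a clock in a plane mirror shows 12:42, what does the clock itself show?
Reflection across the vertical (12-6) axis maps a hand at angle A degrees to (360 - A) degrees, which sends a reading of T minutes past 12:00 to (720 - T) minutes past 12:00.
Mirror reads 12:42 = 42 minutes past 12:00.
Actual time: (720 - 42) mod 720 = 678 minutes = 11:18.

Final answer: 11:18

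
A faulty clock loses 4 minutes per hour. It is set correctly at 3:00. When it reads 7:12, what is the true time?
For every 60 true minutes, the faulty clock advances 56 minutes, so 1 faulty-clock minute corresponds to 60/56 true minutes.
From 3:00 to 7:12 on the faulty dial is 252 minutes.
True elapsed: 252 x 60/56 = 270 minutes = 4 hours and 30 minutes.
True time: 3:00 + 4 hours and 30 minutes = 7:30.

Final answer: 7:30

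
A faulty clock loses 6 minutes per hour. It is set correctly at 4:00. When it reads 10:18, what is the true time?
For every 60 true minutes, the faulty clock advances 54 minutes, so 1 faulty-clock minute corresponds to 60/54 true minutes.
From 4:00 to 10:18 on the faulty dial is 378 minutes.
True elapsed: 378 x 60/54 = 420 minutes = 7 hours.
True time: 4:00 + 7 hours = 11:00.

Final answer: 11:00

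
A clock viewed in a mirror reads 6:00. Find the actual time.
Reflection across the vertical (12-6) axis maps a hand at angle A degrees to (360 - A) degrees, which sends a reading of T minutes past 12:00 to (720 - T) minutes past 12:00.
Mirror reads 6:00 = 360 minutes past 12:00.
Actual time: (720 - 360) mod 720 = 360 minutes = 6:00.

Final answer: 6:00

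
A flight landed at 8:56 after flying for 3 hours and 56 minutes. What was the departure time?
Starting time: 8:56 = 536 total minutes past 12:00
Subtracting: 3 hours and 56 minutes = 236 minutes
536 - 236 = 300 minutes
= 5 hours past 12:00 = 5:00

Final answer: 5:00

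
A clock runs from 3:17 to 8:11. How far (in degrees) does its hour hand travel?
The hour hand moves 0.5 degrees per minute.
Time elapsed: 8:11 - 3:17 = 294 minutes
Angular displacement: 294 x 0.5 = 147 degrees

Final answer: 147 degrees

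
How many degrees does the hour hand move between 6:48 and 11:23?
The hour hand moves 0.5 degrees per minute.
Time elapsed: 11:23 - 6:48 = 275 minutes
Angular displacement: 275 x 0.5 = 137.5 degrees

Final answer: 137.5 degrees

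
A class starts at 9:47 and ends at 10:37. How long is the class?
From 9:47 to 10:37:
(10 x 60 + 37) - (9 x 60 + 47) = 637 - 587 = 50 minutes
= 50 minutes

Final answer: 50 minutes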